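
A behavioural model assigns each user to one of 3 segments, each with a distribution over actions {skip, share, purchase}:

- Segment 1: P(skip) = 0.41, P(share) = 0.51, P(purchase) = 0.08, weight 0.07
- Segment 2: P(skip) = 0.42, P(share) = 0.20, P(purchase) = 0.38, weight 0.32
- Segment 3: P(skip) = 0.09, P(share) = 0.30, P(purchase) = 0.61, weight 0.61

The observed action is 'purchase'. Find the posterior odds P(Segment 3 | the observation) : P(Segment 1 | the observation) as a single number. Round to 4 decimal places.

66.4464

Only the two components matter; the odds are (w_i f_i(x)) / (w_j f_j(x)).
Component likelihoods at x = 'purchase':
  f_1 = P(purchase | comp) = 0.08
  f_2 = P(purchase | comp) = 0.38
  f_3 = P(purchase | comp) = 0.61
Posterior odds = (w_3·f_3) / (w_1·f_1) = (0.61·0.61) / (0.07·0.08) = 0.3721 / 0.0056 ≈ 66.4464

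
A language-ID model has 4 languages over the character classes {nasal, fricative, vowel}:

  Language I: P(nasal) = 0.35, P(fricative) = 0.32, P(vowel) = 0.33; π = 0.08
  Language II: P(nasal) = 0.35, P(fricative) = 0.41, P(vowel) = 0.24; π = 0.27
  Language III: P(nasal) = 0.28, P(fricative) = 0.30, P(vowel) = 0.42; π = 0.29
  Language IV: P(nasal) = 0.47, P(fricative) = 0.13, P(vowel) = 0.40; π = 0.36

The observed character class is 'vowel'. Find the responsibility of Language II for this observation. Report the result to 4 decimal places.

0.1815

The responsibility of component k is π_k f_k(x) divided by Σ_j π_j f_j(x).
Evaluate each component's likelihood at the observed value:
  f_I = 0.33
  f_II = 0.24
  f_III = 0.42
  f_IV = 0.4
Multiply by the mixture weights:
  π_I·f_I = 0.08 × 0.33 = 0.0264
  π_II·f_II = 0.27 × 0.24 = 0.0648
  π_III·f_III = 0.29 × 0.42 = 0.1218
  π_IV·f_IV = 0.36 × 0.4 = 0.144
Marginal: 0.0264 + 0.0648 + 0.1218 + 0.144 = 0.357
Responsibility of Language II: 0.0648 / 0.357 ≈ 0.1815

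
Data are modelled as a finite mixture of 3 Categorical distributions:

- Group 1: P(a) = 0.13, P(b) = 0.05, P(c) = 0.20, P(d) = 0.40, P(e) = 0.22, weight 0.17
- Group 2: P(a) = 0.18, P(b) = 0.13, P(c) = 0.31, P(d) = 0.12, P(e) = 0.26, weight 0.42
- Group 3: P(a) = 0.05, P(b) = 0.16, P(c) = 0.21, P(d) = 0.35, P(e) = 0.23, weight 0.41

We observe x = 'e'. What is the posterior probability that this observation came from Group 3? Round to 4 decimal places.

0.3914

Posterior ∝ prior × likelihood, so P(k | x) ∝ π_k f_k(x); normalise over all components.
Evaluate each component's likelihood at the observed value:
  f_1 = P(e | comp) = 0.22
  f_2 = P(e | comp) = 0.26
  f_3 = P(e | comp) = 0.23
Unnormalised posteriors:
  π_1·f_1 = 0.17 × 0.22 = 0.0374
  π_2·f_2 = 0.42 × 0.26 = 0.1092
  π_3·f_3 = 0.41 × 0.23 = 0.0943
Marginal: 0.0374 + 0.1092 + 0.0943 = 0.2409
P(Group 3 | data) ≈ 0.3914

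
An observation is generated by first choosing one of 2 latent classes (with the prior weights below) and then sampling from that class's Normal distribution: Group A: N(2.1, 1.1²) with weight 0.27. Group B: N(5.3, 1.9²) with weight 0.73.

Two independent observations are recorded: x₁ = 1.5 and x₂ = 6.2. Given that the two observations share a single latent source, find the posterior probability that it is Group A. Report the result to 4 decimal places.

0.0075

By Bayes' theorem, P(k | x) = π_k f_k(x) / Σ_j π_j f_j(x).
Since both observations come from the same component, the likelihood for component k is f_k(x₁)·f_k(x₂).
  L_A = [0.312544] × [0.000348968] = 0.000109068
  L_B = [0.0284163] × [0.187687] = 0.00533336
Multiply by the mixture weights:
  π_A·L_A = 0.27 × 0.000109068 = 2.94484e-05
  π_B·L_B = 0.73 × 0.00533336 = 0.00389336
Sum: 2.94484e-05 + 0.00389336 = 0.0039228
P(Group A | data) ≈ 0.0075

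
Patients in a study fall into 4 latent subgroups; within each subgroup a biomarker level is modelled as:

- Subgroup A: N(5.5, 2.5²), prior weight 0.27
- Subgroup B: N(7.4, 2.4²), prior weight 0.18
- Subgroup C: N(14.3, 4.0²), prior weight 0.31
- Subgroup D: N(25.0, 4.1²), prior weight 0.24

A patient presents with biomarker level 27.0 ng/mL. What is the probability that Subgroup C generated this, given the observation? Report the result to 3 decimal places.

0.010

Apply Bayes' rule: the posterior for each component is proportional to its prior times its likelihood at x.
Evaluate each component's likelihood at the observed value:
  L_A = 1.38919e-17
  L_B = 5.47248e-16
  L_C = 0.000645461
  L_D = 0.0863884
Prior × likelihood for each component:
  w_A·L_A = 0.27 × 1.38919e-17 = 3.7508e-18
  w_B·L_B = 0.18 × 5.47248e-16 = 9.85046e-17
  w_C·L_C = 0.31 × 0.000645461 = 0.000200093
  w_D·L_D = 0.24 × 0.0863884 = 0.0207332
Denominator: 3.7508e-18 + 9.85046e-17 + 0.000200093 + 0.0207332 = 0.0209333
So the posterior for Subgroup C is 0.000200093 / 0.0209333 ≈ 0.010.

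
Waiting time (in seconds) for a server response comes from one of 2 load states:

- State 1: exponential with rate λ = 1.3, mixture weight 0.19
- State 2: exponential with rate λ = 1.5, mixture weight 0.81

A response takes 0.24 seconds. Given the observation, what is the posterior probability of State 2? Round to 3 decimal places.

0.824

Apply Bayes' rule: the posterior for each component is proportional to its prior times its likelihood at x.
Exponential densities:
  p_1 = 0.951576
  p_2 = 1.04651
Unnormalised posteriors:
  π_1·p_1 = 0.19 × 0.951576 = 0.180799
  π_2·p_2 = 0.81 × 1.04651 = 0.847677
Sum: 0.180799 + 0.847677 = 1.02848
Responsibility of State 2: 0.847677 / 1.02848 ≈ 0.824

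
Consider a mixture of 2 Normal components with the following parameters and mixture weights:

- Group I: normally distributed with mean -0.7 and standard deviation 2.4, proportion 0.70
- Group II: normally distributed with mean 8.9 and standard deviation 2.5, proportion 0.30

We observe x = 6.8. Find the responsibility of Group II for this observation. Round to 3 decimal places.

0.974

Posterior ∝ prior × likelihood, so P(k | x) ∝ π_k f_k(x); normalise over all components.
Component likelihoods at x = 6.8:
  p_I = 0.00125927
  p_II = 0.112138
Unnormalised posteriors:
  π_I·p_I = 0.70 × 0.00125927 = 0.000881492
  π_II·p_II = 0.30 × 0.112138 = 0.0336413
Normaliser: 0.000881492 + 0.0336413 = 0.0345227
So the posterior for Group II is 0.0336413 / 0.0345227 ≈ 0.974.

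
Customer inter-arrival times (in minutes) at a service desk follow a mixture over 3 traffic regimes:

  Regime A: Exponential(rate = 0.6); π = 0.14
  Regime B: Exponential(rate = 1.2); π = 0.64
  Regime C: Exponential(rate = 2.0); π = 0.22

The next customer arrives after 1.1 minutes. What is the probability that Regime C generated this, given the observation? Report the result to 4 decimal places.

0.1640

The responsibility of component k is π_k f_k(x) divided by Σ_j π_j f_j(x).
Evaluate each component's likelihood at the observed value:
  p_A = 0.6·e^(−0.6·1.1) = 0.6·e^(−0.6600) = 0.310111
  p_B = 1.2·e^(−1.2·1.1) = 1.2·e^(−1.3200) = 0.320562
  p_C = 2.0·e^(−2.0·1.1) = 2.0·e^(−2.2000) = 0.221606
Weight by the priors:
  π_A·p_A = 0.14 × 0.310111 = 0.0434155
  π_B·p_B = 0.64 × 0.320562 = 0.20516
  π_C·p_C = 0.22 × 0.221606 = 0.0487534
Normaliser: 0.0434155 + 0.20516 + 0.0487534 = 0.297329
P(Regime C | 1.1 minutes) = 0.0487534 / 0.297329 ≈ 0.1640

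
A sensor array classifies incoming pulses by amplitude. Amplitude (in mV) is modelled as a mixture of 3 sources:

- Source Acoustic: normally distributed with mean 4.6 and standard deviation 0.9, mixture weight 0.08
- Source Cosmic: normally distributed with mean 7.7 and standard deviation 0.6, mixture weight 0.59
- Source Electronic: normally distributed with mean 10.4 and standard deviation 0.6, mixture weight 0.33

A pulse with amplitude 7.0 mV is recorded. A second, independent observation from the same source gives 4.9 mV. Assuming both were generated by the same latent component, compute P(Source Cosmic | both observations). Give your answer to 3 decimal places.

0.006

By Bayes' theorem, P(k | x) = P(Z=k) f_k(x) / Σ_j P(Z=j) f_j(x).
Since both observations come from the same component, the likelihood for component k is f_k(x₁)·f_k(x₂).
  p_Acoustic = [0.0126622] × [0.419315] = 0.00530945
  p_Cosmic = [0.336664] × [1.24101e-05] = 4.17803e-06
  p_Electronic = [7.07815e-08] × [3.77015e-19] = 2.66857e-26
Weight by the priors:
  P(Z=Acoustic)·p_Acoustic = 0.08 × 0.00530945 = 0.000424756
  P(Z=Cosmic)·p_Cosmic = 0.59 × 4.17803e-06 = 2.46504e-06
  P(Z=Electronic)·p_Electronic = 0.33 × 2.66857e-26 = 8.80628e-27
Sum: 0.000424756 + 2.46504e-06 + 8.80628e-27 = 0.000427221
Responsibility of Source Cosmic: 2.46504e-06 / 0.000427221 ≈ 0.006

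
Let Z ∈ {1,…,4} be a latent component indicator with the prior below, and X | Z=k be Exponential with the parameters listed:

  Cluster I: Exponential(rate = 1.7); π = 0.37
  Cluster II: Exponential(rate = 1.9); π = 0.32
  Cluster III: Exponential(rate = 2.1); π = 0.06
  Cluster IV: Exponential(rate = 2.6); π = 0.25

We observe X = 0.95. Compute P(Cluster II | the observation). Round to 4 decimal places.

P(component k | x) = P(Z=k)·f_k(x) / marginal(x), where marginal(x) = Σ_j P(Z=j)·f_j(x).
Evaluate each component's likelihood at the observed value:
  p_I = 0.338114
  p_II = 0.312501
  p_III = 0.285629
  p_IV = 0.219921
Multiply by the mixture weights:
  P(Z=I)·p_I = 0.37 × 0.338114 = 0.125102
  P(Z=II)·p_II = 0.32 × 0.312501 = 0.1
  P(Z=III)·p_III = 0.06 × 0.285629 = 0.0171377
  P(Z=IV)·p_IV = 0.25 × 0.219921 = 0.0549802
Normaliser: 0.125102 + 0.1 + 0.0171377 + 0.0549802 = 0.297221
P(Cluster II | the observation) = 0.1 / 0.297221 ≈ 0.3365

0.3365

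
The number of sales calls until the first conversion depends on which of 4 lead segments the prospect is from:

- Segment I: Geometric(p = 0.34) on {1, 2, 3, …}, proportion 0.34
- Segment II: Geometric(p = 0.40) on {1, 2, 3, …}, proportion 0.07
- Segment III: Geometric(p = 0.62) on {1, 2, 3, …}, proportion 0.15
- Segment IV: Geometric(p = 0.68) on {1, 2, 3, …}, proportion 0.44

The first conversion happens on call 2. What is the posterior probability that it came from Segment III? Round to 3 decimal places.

P(component k | x) = π_k·f_k(x) / marginal(x), where marginal(x) = Σ_j π_j·f_j(x).
Component likelihoods at x = 2:
  L_I = 0.34·(1−0.34)^1 = 0.34·0.66 = 0.2244
  L_II = 0.40·(1−0.40)^1 = 0.40·0.6 = 0.24
  L_III = 0.62·(1−0.62)^1 = 0.62·0.38 = 0.2356
  L_IV = 0.68·(1−0.68)^1 = 0.68·0.32 = 0.2176
Unnormalised posteriors:
  π_I·L_I = 0.34 × 0.2244 = 0.076296
  π_II·L_II = 0.07 × 0.24 = 0.0168
  π_III·L_III = 0.15 × 0.2356 = 0.03534
  π_IV·L_IV = 0.44 × 0.2176 = 0.095744
Sum: 0.076296 + 0.0168 + 0.03534 + 0.095744 = 0.22418
P(Segment III | data) = 0.03534 / 0.22418 ≈ 0.158

0.158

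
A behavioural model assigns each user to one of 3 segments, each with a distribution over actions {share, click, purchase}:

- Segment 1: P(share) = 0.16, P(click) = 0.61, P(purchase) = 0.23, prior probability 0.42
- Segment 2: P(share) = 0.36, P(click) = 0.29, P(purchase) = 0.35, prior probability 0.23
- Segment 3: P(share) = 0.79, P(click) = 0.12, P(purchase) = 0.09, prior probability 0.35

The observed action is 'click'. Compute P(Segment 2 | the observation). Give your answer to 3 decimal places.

Apply Bayes' rule: the posterior for each component is proportional to its prior times its likelihood at x.
Categorical probabilities:
  f_1 = P(click | comp) = 0.61
  f_2 = P(click | comp) = 0.29
  f_3 = P(click | comp) = 0.12
Unnormalised posteriors:
  π_1·f_1 = 0.42 × 0.61 = 0.2562
  π_2·f_2 = 0.23 × 0.29 = 0.0667
  π_3·f_3 = 0.35 × 0.12 = 0.042
Evidence: 0.2562 + 0.0667 + 0.042 = 0.3649
P(Segment 2 | 'click') ≈ 0.183

0.183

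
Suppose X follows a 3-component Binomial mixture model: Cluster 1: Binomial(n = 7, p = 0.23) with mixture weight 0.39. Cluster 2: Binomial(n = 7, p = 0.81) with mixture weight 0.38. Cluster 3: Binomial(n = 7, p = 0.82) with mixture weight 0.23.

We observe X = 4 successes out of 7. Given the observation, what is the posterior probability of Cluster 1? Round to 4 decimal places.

By Bayes' theorem, P(k | x) = π_k f_k(x) / Σ_j π_j f_j(x).
Binomial probabilities:
  f_1 = 0.0447148
  f_2 = 0.10334
  f_3 = 0.0922871
Multiply by the mixture weights:
  π_1·f_1 = 0.39 × 0.0447148 = 0.0174388
  π_2·f_2 = 0.38 × 0.10334 = 0.0392692
  π_3·f_3 = 0.23 × 0.0922871 = 0.021226
Sum: 0.0174388 + 0.0392692 + 0.021226 = 0.0779341
P(Cluster 1 | 4 successes out of 7) = 0.0174388 / 0.0779341 ≈ 0.2238

0.2238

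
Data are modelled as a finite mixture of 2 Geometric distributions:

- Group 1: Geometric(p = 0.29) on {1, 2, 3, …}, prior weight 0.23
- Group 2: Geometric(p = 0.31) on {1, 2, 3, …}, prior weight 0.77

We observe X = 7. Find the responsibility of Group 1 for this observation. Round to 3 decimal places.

The responsibility of component k is π_k f_k(x) divided by Σ_j π_j f_j(x).
Geometric probabilities:
  p_1 = 0.29·(1−0.29)^6 = 0.29·0.1281 = 0.0371491
  p_2 = 0.31·(1−0.31)^6 = 0.31·0.107918 = 0.0334546
Multiply by the mixture weights:
  π_1·p_1 = 0.23 × 0.0371491 = 0.00854429
  π_2·p_2 = 0.77 × 0.0334546 = 0.0257601
Normaliser: 0.00854429 + 0.0257601 = 0.0343044
Responsibility of Group 1: 0.00854429 / 0.0343044 ≈ 0.249

0.249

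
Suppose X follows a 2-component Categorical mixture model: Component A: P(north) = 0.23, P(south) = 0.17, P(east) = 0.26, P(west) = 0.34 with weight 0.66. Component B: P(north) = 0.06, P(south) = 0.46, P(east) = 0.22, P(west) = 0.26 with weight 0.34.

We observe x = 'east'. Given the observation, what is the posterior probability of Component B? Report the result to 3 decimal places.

By Bayes' theorem, P(k | x) = w_k f_k(x) / Σ_j w_j f_j(x).
Evaluate each component's likelihood at the observed value:
  f_A = P(east | comp) = 0.26
  f_B = P(east | comp) = 0.22
Weight by the priors:
  w_A·f_A = 0.66 × 0.26 = 0.1716
  w_B·f_B = 0.34 × 0.22 = 0.0748
Sum: 0.1716 + 0.0748 = 0.2464
P(Component B | data) ≈ 0.304

0.304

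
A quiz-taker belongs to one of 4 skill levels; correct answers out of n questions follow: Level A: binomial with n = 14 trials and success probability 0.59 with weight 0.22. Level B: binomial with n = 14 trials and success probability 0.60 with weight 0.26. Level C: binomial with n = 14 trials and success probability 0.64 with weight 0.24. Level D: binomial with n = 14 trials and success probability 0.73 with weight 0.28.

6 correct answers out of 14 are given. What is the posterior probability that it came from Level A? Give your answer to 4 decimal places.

0.3494

Apply Bayes' rule: the posterior for each component is proportional to its prior times its likelihood at x.
Binomial probabilities:
  L_A = 0.101144
  L_B = 0.0918212
  L_C = 0.0582177
  L_D = 0.0128352
Prior × likelihood for each component:
  w_A·L_A = 0.22 × 0.101144 = 0.0222516
  w_B·L_B = 0.26 × 0.0918212 = 0.0238735
  w_C·L_C = 0.24 × 0.0582177 = 0.0139723
  w_D·L_D = 0.28 × 0.0128352 = 0.00359386
Denominator: 0.0222516 + 0.0238735 + 0.0139723 + 0.00359386 = 0.0636912
Responsibility of Level A: 0.0222516 / 0.0636912 ≈ 0.3494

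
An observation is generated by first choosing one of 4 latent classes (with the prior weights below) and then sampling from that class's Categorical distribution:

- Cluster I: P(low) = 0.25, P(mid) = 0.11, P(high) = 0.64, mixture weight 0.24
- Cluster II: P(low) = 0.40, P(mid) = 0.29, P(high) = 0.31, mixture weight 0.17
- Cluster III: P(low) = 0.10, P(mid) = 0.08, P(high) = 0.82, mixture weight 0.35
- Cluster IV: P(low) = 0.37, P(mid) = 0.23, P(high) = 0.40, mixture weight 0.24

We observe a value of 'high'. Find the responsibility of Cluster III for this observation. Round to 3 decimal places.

By Bayes' theorem, P(k | x) = w_k f_k(x) / Σ_j w_j f_j(x).
Evaluate each component's likelihood at the observed value:
  p_I = 0.64
  p_II = 0.31
  p_III = 0.82
  p_IV = 0.4
Prior × likelihood for each component:
  w_I·p_I = 0.24 × 0.64 = 0.1536
  w_II·p_II = 0.17 × 0.31 = 0.0527
  w_III·p_III = 0.35 × 0.82 = 0.287
  w_IV·p_IV = 0.24 × 0.4 = 0.096
Evidence: 0.1536 + 0.0527 + 0.287 + 0.096 = 0.5893
Responsibility of Cluster III: 0.287 / 0.5893 ≈ 0.487

0.487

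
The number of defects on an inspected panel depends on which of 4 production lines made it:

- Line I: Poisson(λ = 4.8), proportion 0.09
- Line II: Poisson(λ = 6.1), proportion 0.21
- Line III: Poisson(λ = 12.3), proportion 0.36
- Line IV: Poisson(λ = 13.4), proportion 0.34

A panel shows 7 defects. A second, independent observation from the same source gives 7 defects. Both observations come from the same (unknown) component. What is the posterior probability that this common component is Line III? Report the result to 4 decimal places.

0.0942

Apply Bayes' rule: the posterior for each component is proportional to its prior times its likelihood at x.
Since both observations come from the same component, the likelihood for component k is f_k(x₁)·f_k(x₂).
  f_I = [0.0958616] × [0.0958616] = 0.00918944
  f_II = [0.139856] × [0.139856] = 0.0195598
  f_III = [0.0384665] × [0.0384665] = 0.00147967
  f_IV = [0.0233215] × [0.0233215] = 0.000543894
Prior × likelihood for each component:
  w_I·f_I = 0.09 × 0.00918944 = 0.00082705
  w_II·f_II = 0.21 × 0.0195598 = 0.00410755
  w_III·f_III = 0.36 × 0.00147967 = 0.000532683
  w_IV·f_IV = 0.34 × 0.000543894 = 0.000184924
Sum: 0.00082705 + 0.00410755 + 0.000532683 + 0.000184924 = 0.00565221
P(Line III | x₁, x₂) ≈ 0.0942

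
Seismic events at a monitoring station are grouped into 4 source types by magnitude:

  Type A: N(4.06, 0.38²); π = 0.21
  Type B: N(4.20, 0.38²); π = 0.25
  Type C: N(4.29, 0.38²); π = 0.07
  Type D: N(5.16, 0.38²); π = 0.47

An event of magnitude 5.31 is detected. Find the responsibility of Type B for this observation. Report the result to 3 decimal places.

0.008

The responsibility of component k is π_k f_k(x) divided by Σ_j π_j f_j(x).
Normal densities:
  p_A = 0.00469305
  p_B = 0.0147335
  p_C = 0.0286143
  p_D = 0.971161
Unnormalised posteriors:
  π_A·p_A = 0.21 × 0.00469305 = 0.00098554
  π_B·p_B = 0.25 × 0.0147335 = 0.00368339
  π_C·p_C = 0.07 × 0.0286143 = 0.002003
  π_D·p_D = 0.47 × 0.971161 = 0.456446
Sum: 0.00098554 + 0.00368339 + 0.002003 + 0.456446 = 0.463118
So the posterior for Type B is 0.00368339 / 0.463118 ≈ 0.008.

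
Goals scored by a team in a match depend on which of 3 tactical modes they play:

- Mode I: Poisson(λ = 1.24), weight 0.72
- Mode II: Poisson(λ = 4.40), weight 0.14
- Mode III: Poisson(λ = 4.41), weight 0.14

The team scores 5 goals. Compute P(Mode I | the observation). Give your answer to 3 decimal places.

0.097

By Bayes' theorem, P(k | x) = π_k f_k(x) / Σ_j π_j f_j(x).
Poisson probabilities:
  p_I = 0.00706972
  p_II = 0.168728
  p_III = 0.168956
Weight by the priors:
  π_I·p_I = 0.72 × 0.00706972 = 0.0050902
  π_II·p_II = 0.14 × 0.168728 = 0.0236219
  π_III·p_III = 0.14 × 0.168956 = 0.0236538
Denominator: 0.0050902 + 0.0236219 + 0.0236538 = 0.0523659
P(Mode I | 5 goals) = 0.0050902 / 0.0523659 ≈ 0.097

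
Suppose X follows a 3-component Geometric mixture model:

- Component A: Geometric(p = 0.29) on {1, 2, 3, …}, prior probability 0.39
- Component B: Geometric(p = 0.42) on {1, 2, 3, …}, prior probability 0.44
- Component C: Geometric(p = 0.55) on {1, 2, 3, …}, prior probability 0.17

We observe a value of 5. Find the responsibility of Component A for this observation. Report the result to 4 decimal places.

0.5373

Posterior ∝ prior × likelihood, so P(k | x) ∝ π_k f_k(x); normalise over all components.
Evaluate each component's likelihood at the observed value:
  p_A = 0.0736939
  p_B = 0.0475293
  p_C = 0.0225534
Unnormalised posteriors:
  π_A·p_A = 0.39 × 0.0736939 = 0.0287406
  π_B·p_B = 0.44 × 0.0475293 = 0.0209129
  π_C·p_C = 0.17 × 0.0225534 = 0.00383408
Sum: 0.0287406 + 0.0209129 + 0.00383408 = 0.0534876
Responsibility of Component A: 0.0287406 / 0.0534876 ≈ 0.5373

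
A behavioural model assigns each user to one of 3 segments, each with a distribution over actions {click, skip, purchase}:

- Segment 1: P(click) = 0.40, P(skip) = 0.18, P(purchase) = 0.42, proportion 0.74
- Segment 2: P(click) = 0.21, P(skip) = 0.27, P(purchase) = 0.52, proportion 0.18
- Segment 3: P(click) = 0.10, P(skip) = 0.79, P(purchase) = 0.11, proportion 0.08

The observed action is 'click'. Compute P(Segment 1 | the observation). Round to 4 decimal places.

P(component k | x) = π_k·f_k(x) / marginal(x), where marginal(x) = Σ_j π_j·f_j(x).
Evaluate each component's likelihood at the observed value:
  p_1 = 0.4
  p_2 = 0.21
  p_3 = 0.1
Multiply by the mixture weights:
  π_1·p_1 = 0.74 × 0.4 = 0.296
  π_2·p_2 = 0.18 × 0.21 = 0.0378
  π_3·p_3 = 0.08 × 0.1 = 0.008
Denominator: 0.296 + 0.0378 + 0.008 = 0.3418
P(Segment 1 | the observation) ≈ 0.8660

0.8660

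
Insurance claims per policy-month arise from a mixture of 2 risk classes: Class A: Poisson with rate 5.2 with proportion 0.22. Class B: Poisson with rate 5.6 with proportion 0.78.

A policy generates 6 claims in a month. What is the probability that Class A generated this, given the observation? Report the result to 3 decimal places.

The responsibility of component k is π_k f_k(x) divided by Σ_j π_j f_j(x).
Poisson probabilities:
  f_A = 0.15148
  f_B = 0.158397
Multiply by the mixture weights:
  π_A·f_A = 0.22 × 0.15148 = 0.0333257
  π_B·f_B = 0.78 × 0.158397 = 0.12355
Evidence: 0.0333257 + 0.12355 = 0.156875
P(Class A | x) ≈ 0.212

0.212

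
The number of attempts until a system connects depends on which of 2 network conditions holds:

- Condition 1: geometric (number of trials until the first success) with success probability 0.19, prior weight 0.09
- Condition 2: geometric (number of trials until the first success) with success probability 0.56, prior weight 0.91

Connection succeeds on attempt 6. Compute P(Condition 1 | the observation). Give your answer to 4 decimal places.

Posterior ∝ prior × likelihood, so P(k | x) ∝ π_k f_k(x); normalise over all components.
Geometric probabilities:
  p_1 = 0.0662489
  p_2 = 0.00923531
Prior × likelihood for each component:
  π_1·p_1 = 0.09 × 0.0662489 = 0.0059624
  π_2·p_2 = 0.91 × 0.00923531 = 0.00840413
Denominator: 0.0059624 + 0.00840413 = 0.0143665
Responsibility of Condition 1: 0.0059624 / 0.0143665 ≈ 0.4150

0.4150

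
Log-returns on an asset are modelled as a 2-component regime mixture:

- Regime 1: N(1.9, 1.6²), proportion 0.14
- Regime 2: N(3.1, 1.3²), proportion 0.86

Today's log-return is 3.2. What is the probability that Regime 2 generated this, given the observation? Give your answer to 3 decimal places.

P(component k | x) = π_k·f_k(x) / marginal(x), where marginal(x) = Σ_j π_j·f_j(x).
Evaluate each component's likelihood at the observed value:
  f_1 = 0.179242
  f_2 = 0.305972
Prior × likelihood for each component:
  π_1·f_1 = 0.14 × 0.179242 = 0.0250938
  π_2·f_2 = 0.86 × 0.305972 = 0.263136
Sum: 0.0250938 + 0.263136 = 0.28823
Responsibility of Regime 2: 0.263136 / 0.28823 ≈ 0.913

0.913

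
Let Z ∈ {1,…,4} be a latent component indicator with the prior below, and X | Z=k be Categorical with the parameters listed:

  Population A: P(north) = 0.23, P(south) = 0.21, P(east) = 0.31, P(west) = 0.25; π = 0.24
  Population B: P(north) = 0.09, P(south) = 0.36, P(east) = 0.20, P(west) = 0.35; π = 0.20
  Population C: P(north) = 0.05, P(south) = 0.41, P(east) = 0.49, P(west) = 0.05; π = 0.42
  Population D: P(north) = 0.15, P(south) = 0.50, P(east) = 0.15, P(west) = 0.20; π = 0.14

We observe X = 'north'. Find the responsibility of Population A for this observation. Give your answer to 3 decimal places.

P(component k | x) = w_k·f_k(x) / marginal(x), where marginal(x) = Σ_j w_j·f_j(x).
Categorical probabilities:
  p_A = 0.23
  p_B = 0.09
  p_C = 0.05
  p_D = 0.15
Unnormalised posteriors:
  w_A·p_A = 0.24 × 0.23 = 0.0552
  w_B·p_B = 0.20 × 0.09 = 0.018
  w_C·p_C = 0.42 × 0.05 = 0.021
  w_D·p_D = 0.14 × 0.15 = 0.021
Normaliser: 0.0552 + 0.018 + 0.021 + 0.021 = 0.1152
P(Population A | data) ≈ 0.479

0.479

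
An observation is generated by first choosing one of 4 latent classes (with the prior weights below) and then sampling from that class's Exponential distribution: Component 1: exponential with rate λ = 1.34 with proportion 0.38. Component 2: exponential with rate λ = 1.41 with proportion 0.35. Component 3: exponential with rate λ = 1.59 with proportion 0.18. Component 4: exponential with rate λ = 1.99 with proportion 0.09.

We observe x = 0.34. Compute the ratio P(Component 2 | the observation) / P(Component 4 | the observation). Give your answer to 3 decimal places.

3.356

Since P(k|x) ∝ π_k f_k(x), the posterior odds are π_i f_i(x) / (π_j f_j(x)).
Exponential densities:
  p_1 = 1.34·e^(−1.34·0.34) = 1.34·e^(−0.4556) = 0.84965
  p_2 = 1.41·e^(−1.41·0.34) = 1.41·e^(−0.4794) = 0.873008
  p_3 = 1.59·e^(−1.59·0.34) = 1.59·e^(−0.5406) = 0.926014
  p_4 = 1.99·e^(−1.99·0.34) = 1.99·e^(−0.6766) = 1.0116
0.305553 / 0.0910441 ≈ 3.356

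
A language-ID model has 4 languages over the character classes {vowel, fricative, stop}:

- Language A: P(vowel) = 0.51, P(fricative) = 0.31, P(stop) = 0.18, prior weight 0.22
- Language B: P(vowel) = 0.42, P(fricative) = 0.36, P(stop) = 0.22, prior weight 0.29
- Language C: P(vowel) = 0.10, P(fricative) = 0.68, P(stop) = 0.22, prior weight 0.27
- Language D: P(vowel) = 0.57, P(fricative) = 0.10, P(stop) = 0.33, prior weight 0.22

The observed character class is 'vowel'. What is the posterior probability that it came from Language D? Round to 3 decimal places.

P(component k | x) = P(Z=k)·f_k(x) / marginal(x), where marginal(x) = Σ_j P(Z=j)·f_j(x).
Evaluate each component's likelihood at the observed value:
  L_A = 0.51
  L_B = 0.42
  L_C = 0.1
  L_D = 0.57
Weight by the priors:
  P(Z=A)·L_A = 0.22 × 0.51 = 0.1122
  P(Z=B)·L_B = 0.29 × 0.42 = 0.1218
  P(Z=C)·L_C = 0.27 × 0.1 = 0.027
  P(Z=D)·L_D = 0.22 × 0.57 = 0.1254
Evidence: 0.1122 + 0.1218 + 0.027 + 0.1254 = 0.3864
P(Language D | the observation) ≈ 0.325

0.325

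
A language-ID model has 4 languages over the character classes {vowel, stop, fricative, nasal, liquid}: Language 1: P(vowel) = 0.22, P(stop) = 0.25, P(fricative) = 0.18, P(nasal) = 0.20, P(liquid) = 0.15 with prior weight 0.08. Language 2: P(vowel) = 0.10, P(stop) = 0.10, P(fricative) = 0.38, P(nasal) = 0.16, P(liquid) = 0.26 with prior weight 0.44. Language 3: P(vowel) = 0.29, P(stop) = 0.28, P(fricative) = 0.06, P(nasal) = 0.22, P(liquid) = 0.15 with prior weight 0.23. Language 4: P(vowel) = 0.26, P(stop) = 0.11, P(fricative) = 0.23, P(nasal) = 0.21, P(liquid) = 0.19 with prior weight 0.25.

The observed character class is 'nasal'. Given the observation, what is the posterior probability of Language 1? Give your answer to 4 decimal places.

Apply Bayes' rule: the posterior for each component is proportional to its prior times its likelihood at x.
Component likelihoods at x = 'nasal':
  p_1 = P(nasal | comp) = 0.20
  p_2 = P(nasal | comp) = 0.16
  p_3 = P(nasal | comp) = 0.22
  p_4 = P(nasal | comp) = 0.21
Multiply by the mixture weights:
  π_1·p_1 = 0.08 × 0.2 = 0.016
  π_2·p_2 = 0.44 × 0.16 = 0.0704
  π_3·p_3 = 0.23 × 0.22 = 0.0506
  π_4·p_4 = 0.25 × 0.21 = 0.0525
Sum: 0.016 + 0.0704 + 0.0506 + 0.0525 = 0.1895
P(Language 1 | the observation) ≈ 0.0844

0.0844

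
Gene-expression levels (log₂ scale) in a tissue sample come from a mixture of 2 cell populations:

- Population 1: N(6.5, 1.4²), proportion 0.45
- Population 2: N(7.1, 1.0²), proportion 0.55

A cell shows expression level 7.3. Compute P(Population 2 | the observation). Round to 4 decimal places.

Apply Bayes' rule: the posterior for each component is proportional to its prior times its likelihood at x.
Component likelihoods at x = 7.3:
  p_1 = 0.242034
  p_2 = 0.391043
Unnormalised posteriors:
  P(Z=1)·p_1 = 0.45 × 0.242034 = 0.108915
  P(Z=2)·p_2 = 0.55 × 0.391043 = 0.215073
Sum: 0.108915 + 0.215073 = 0.323989
P(Population 2 | 7.3) = 0.215073 / 0.323989 ≈ 0.6638

0.6638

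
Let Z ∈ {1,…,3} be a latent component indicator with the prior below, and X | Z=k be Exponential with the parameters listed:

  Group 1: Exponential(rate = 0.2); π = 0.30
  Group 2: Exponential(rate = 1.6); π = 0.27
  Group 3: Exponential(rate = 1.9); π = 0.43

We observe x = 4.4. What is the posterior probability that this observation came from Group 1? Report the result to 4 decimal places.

By Bayes' theorem, P(k | x) = w_k f_k(x) / Σ_j w_j f_j(x).
Component likelihoods at x = 4.4:
  L_1 = 0.2·e^(−0.2·4.4) = 0.2·e^(−0.8800) = 0.0829566
  L_2 = 1.6·e^(−1.6·4.4) = 1.6·e^(−7.0400) = 0.0014018
  L_3 = 1.9·e^(−1.9·4.4) = 1.9·e^(−8.3600) = 0.000444684
Multiply by the mixture weights:
  w_1·L_1 = 0.30 × 0.0829566 = 0.024887
  w_2·L_2 = 0.27 × 0.0014018 = 0.000378487
  w_3·L_3 = 0.43 × 0.000444684 = 0.000191214
Sum: 0.024887 + 0.000378487 + 0.000191214 = 0.0254567
Responsibility of Group 1: 0.024887 / 0.0254567 ≈ 0.9776

0.9776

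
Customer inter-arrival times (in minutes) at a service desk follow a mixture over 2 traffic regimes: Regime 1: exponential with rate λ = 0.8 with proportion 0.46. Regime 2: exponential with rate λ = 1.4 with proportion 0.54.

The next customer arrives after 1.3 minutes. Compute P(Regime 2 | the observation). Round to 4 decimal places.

0.4850

By Bayes' theorem, P(k | x) = w_k f_k(x) / Σ_j w_j f_j(x).
Evaluate each component's likelihood at the observed value:
  p_1 = 0.282764
  p_2 = 0.226836
Unnormalised posteriors:
  w_1·p_1 = 0.46 × 0.282764 = 0.130071
  w_2·p_2 = 0.54 × 0.226836 = 0.122491
Sum: 0.130071 + 0.122491 = 0.252563
P(Regime 2 | data) = 0.122491 / 0.252563 ≈ 0.4850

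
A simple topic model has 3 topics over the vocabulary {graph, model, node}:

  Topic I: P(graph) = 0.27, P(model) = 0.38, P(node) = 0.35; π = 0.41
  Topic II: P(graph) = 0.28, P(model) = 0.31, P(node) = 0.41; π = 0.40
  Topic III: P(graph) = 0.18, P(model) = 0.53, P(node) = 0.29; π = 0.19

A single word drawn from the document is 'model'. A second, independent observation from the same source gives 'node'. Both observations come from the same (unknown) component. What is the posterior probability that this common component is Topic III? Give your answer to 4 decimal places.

By Bayes' theorem, P(k | x) = P(Z=k) f_k(x) / Σ_j P(Z=j) f_j(x).
Since both observations come from the same component, the likelihood for component k is f_k(x₁)·f_k(x₂).
  L_I = [0.38] × [0.35] = 0.133
  L_II = [0.31] × [0.41] = 0.1271
  L_III = [0.53] × [0.29] = 0.1537
Weight by the priors:
  P(Z=I)·L_I = 0.41 × 0.133 = 0.05453
  P(Z=II)·L_II = 0.40 × 0.1271 = 0.05084
  P(Z=III)·L_III = 0.19 × 0.1537 = 0.029203
Normaliser: 0.05453 + 0.05084 + 0.029203 = 0.134573
P(Topic III | data) ≈ 0.2170

0.2170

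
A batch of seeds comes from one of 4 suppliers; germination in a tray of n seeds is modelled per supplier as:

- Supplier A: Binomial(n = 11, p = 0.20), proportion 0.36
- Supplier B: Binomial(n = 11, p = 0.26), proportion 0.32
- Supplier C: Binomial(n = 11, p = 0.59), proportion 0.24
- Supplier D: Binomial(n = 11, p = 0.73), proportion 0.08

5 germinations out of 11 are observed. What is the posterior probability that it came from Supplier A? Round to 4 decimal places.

P(component k | x) = π_k·f_k(x) / marginal(x), where marginal(x) = Σ_j π_j·f_j(x).
Binomial probabilities:
  p_A = 0.0387554
  p_B = 0.0901362
  p_C = 0.156894
  p_D = 0.0371055
Prior × likelihood for each component:
  π_A·p_A = 0.36 × 0.0387554 = 0.0139519
  π_B·p_B = 0.32 × 0.0901362 = 0.0288436
  π_C·p_C = 0.24 × 0.156894 = 0.0376545
  π_D·p_D = 0.08 × 0.0371055 = 0.00296844
Denominator: 0.0139519 + 0.0288436 + 0.0376545 + 0.00296844 = 0.0834184
Responsibility of Supplier A: 0.0139519 / 0.0834184 ≈ 0.1673

0.1673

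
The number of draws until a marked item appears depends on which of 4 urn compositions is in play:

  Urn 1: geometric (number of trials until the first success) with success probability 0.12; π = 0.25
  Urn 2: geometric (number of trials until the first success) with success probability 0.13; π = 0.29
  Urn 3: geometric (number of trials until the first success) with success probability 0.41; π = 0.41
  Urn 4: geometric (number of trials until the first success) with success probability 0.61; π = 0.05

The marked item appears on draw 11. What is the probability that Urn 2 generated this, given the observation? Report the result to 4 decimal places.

By Bayes' theorem, P(k | x) = P(Z=k) f_k(x) / Σ_j P(Z=j) f_j(x).
Geometric probabilities:
  L_1 = 0.0334201
  L_2 = 0.032295
  L_3 = 0.00209558
  L_4 = 4.96565e-05
Multiply by the mixture weights:
  P(Z=1)·L_1 = 0.25 × 0.0334201 = 0.00835503
  P(Z=2)·L_2 = 0.29 × 0.032295 = 0.00936556
  P(Z=3)·L_3 = 0.41 × 0.00209558 = 0.000859187
  P(Z=4)·L_4 = 0.05 × 4.96565e-05 = 2.48282e-06
Normaliser: 0.00835503 + 0.00936556 + 0.000859187 + 2.48282e-06 = 0.0185823
Responsibility of Urn 2: 0.00936556 / 0.0185823 ≈ 0.5040

0.5040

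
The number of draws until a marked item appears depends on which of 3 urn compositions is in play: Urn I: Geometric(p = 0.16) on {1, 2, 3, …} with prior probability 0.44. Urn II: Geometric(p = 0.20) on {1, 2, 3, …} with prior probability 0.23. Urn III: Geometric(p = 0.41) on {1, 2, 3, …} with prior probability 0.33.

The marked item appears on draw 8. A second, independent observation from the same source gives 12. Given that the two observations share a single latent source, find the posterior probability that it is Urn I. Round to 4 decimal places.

0.7419

The responsibility of component k is π_k f_k(x) divided by Σ_j π_j f_j(x).
Since both observations come from the same component, the likelihood for component k is f_k(x₁)·f_k(x₂).
  f_I = [0.0472145] × [0.0235067] = 0.00110986
  f_II = [0.041943] × [0.0171799] = 0.000720576
  f_III = [0.0102035] × [0.00123639] = 1.26155e-05
Weight by the priors:
  π_I·f_I = 0.44 × 0.00110986 = 0.000488337
  π_II·f_II = 0.23 × 0.000720576 = 0.000165732
  π_III·f_III = 0.33 × 1.26155e-05 = 4.16311e-06
Sum: 0.000488337 + 0.000165732 + 4.16311e-06 = 0.000658233
P(Urn I | x₁,x₂) ≈ 0.7419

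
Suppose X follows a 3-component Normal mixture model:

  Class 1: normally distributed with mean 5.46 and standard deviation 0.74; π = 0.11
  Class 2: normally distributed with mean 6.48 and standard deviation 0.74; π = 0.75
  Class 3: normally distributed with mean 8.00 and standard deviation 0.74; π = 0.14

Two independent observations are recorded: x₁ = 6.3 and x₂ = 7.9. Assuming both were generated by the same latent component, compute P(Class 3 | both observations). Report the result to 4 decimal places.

The responsibility of component k is π_k f_k(x) divided by Σ_j π_j f_j(x).
Since both observations come from the same component, the likelihood for component k is f_k(x₁)·f_k(x₂).
  f_1 = [(1/(0.74·√(2π)))·exp(−(6.3−5.46)²/(2·0.74²)) = 0.539111·exp(-0.64427) = 0.283059] × [0.00234864] = 0.000664805
  f_2 = [(1/(0.74·√(2π)))·exp(−(6.3−6.48)²/(2·0.74²)) = 0.539111·exp(-0.02958) = 0.523396] × [0.085524] = 0.0447629
  f_3 = [(1/(0.74·√(2π)))·exp(−(6.3−8.00)²/(2·0.74²)) = 0.539111·exp(-2.63879) = 0.0385183] × [0.534211] = 0.0205769
Prior × likelihood for each component:
  π_1·f_1 = 0.11 × 0.000664805 = 7.31285e-05
  π_2·f_2 = 0.75 × 0.0447629 = 0.0335722
  π_3·f_3 = 0.14 × 0.0205769 = 0.00288077
Normaliser: 7.31285e-05 + 0.0335722 + 0.00288077 = 0.0365261
Responsibility of Class 3: 0.00288077 / 0.0365261 ≈ 0.0789

0.0789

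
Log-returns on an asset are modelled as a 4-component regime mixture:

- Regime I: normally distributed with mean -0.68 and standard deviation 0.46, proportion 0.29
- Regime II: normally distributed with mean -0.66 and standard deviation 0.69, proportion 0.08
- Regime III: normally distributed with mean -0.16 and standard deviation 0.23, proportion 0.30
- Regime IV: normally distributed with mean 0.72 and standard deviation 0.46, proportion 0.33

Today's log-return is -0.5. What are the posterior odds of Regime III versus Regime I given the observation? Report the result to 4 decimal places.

0.7490

Since P(k|x) ∝ π_k f_k(x), the posterior odds are π_i f_i(x) / (π_j f_j(x)).
Normal densities:
  L_I = 0.803346
  L_II = 0.56284
  L_III = 0.581648
  L_IV = 0.0257474
0.174494 / 0.23297 ≈ 0.7490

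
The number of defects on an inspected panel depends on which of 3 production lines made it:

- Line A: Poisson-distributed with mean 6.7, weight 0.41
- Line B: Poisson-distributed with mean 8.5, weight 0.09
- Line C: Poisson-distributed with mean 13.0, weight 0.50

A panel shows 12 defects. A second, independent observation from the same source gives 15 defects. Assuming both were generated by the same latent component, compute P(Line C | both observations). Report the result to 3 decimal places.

The responsibility of component k is P(Z=k) f_k(x) divided by Σ_j P(Z=j) f_j(x).
Since both observations come from the same component, the likelihood for component k is f_k(x₁)·f_k(x₂).
  f_A = [e^(−6.7)·6.7^12/12! = 0.0210275] × [0.00231659] = 4.87121e-05
  f_B = [e^(−8.5)·8.5^12/12! = 0.0604209] × [0.0135919] = 0.000821236
  f_C = [e^(−13.0)·13.0^12/12! = 0.10994] × [0.0884754] = 0.00972697
Unnormalised posteriors:
  P(Z=A)·f_A = 0.41 × 4.87121e-05 = 1.9972e-05
  P(Z=B)·f_B = 0.09 × 0.000821236 = 7.39113e-05
  P(Z=C)·f_C = 0.50 × 0.00972697 = 0.00486348
Marginal: 1.9972e-05 + 7.39113e-05 + 0.00486348 = 0.00495737
Responsibility of Line C: 0.00486348 / 0.00495737 ≈ 0.981

0.981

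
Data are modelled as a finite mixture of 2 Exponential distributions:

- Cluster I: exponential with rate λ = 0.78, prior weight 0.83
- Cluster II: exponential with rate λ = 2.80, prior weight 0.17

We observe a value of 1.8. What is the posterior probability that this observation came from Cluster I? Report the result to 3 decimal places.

0.981

Posterior ∝ prior × likelihood, so P(k | x) ∝ P(Z=k) f_k(x); normalise over all components.
Evaluate each component's likelihood at the observed value:
  L_I = 0.78·e^(−0.78·1.8) = 0.78·e^(−1.4040) = 0.191578
  L_II = 2.80·e^(−2.80·1.8) = 2.80·e^(−5.0400) = 0.0181265
Prior × likelihood for each component:
  P(Z=I)·L_I = 0.83 × 0.191578 = 0.15901
  P(Z=II)·L_II = 0.17 × 0.0181265 = 0.0030815
Denominator: 0.15901 + 0.0030815 = 0.162091
P(Cluster I | 1.8) = 0.15901 / 0.162091 ≈ 0.981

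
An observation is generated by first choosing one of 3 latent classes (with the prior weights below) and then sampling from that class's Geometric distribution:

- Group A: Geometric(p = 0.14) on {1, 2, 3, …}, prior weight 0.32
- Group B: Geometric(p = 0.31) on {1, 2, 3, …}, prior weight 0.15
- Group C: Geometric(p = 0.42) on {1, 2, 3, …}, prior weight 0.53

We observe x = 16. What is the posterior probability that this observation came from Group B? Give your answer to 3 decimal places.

0.036

By Bayes' theorem, P(k | x) = w_k f_k(x) / Σ_j w_j f_j(x).
Component likelihoods at x = 16:
  p_A = 0.14·(1−0.14)^15 = 0.14·0.104106 = 0.0145749
  p_B = 0.31·(1−0.31)^15 = 0.31·0.00382592 = 0.00118604
  p_C = 0.42·(1−0.42)^15 = 0.42·0.000282761 = 0.00011876
Multiply by the mixture weights:
  w_A·p_A = 0.32 × 0.0145749 = 0.00466396
  w_B·p_B = 0.15 × 0.00118604 = 0.000177905
  w_C·p_C = 0.53 × 0.00011876 = 6.29427e-05
Marginal: 0.00466396 + 0.000177905 + 6.29427e-05 = 0.00490481
P(Group B | x) ≈ 0.036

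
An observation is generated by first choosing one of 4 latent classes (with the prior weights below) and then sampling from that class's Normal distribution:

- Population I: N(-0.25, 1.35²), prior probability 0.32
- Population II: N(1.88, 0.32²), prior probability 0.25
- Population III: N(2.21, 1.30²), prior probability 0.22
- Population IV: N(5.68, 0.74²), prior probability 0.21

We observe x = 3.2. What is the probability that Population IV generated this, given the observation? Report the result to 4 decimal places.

The responsibility of component k is π_k f_k(x) divided by Σ_j π_j f_j(x).
Normal densities:
  f_I = 0.0112828
  f_II = 0.000251689
  f_III = 0.229633
  f_IV = 0.00196235
Weight by the priors:
  π_I·f_I = 0.32 × 0.0112828 = 0.0036105
  π_II·f_II = 0.25 × 0.000251689 = 6.29222e-05
  π_III·f_III = 0.22 × 0.229633 = 0.0505192
  π_IV·f_IV = 0.21 × 0.00196235 = 0.000412094
Marginal: 0.0036105 + 6.29222e-05 + 0.0505192 + 0.000412094 = 0.0546048
P(Population IV | x) = 0.000412094 / 0.0546048 ≈ 0.0075

0.0075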